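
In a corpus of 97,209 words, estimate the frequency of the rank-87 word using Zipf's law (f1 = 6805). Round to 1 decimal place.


Zipf's law: f(r) = f(1) / r
f(1) = 6805
f(87) = 6805 / 87
= 78.2 occurrences


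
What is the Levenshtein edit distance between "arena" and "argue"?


Word 1: "arena" (length 5)
Word 2: "argue" (length 5)
One optimal edit sequence (insert/delete/substitute each cost 1):
  1. keep 'a'
  2. keep 'r'
  3. substitute 'e' -> 'g'  (+1)
  4. substitute 'n' -> 'u'  (+1)
  5. substitute 'a' -> 'e'  (+1)
Total edit operations: 3
Edit distance = 3


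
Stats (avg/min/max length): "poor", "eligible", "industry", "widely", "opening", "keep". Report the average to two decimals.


Lengths: "poor"=4, "eligible"=8, "industry"=8, "widely"=6, "opening"=7, "keep"=4
Sum = 37, Count = 6
Average = 37/6 = 6.17
= avg=6.17, min=4, max=8


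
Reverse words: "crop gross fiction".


Original: "crop gross fiction"
Words (1..n): crop | gross | fiction
Reversed (n..1): fiction | gross | crop
Result = "fiction gross crop"


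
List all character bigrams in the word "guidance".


Word: "guidance" (length 8)
Number of bigrams = 8 - 2 + 1 = 7
  Position 0: "gu"
  Position 1: "ui"
  Position 2: "id"
  Position 3: "da"
  Position 4: "an"
  Position 5: "nc"
  Position 6: "ce"
Bigrams = "gu", "ui", "id", "da", "an", "nc", "ce"


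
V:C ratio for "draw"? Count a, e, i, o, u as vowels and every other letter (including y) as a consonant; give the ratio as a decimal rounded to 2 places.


Word: "draw"
Vowels (a,e,i,o,u): 1
Consonants: 3
Ratio = 1/3
= 0.33


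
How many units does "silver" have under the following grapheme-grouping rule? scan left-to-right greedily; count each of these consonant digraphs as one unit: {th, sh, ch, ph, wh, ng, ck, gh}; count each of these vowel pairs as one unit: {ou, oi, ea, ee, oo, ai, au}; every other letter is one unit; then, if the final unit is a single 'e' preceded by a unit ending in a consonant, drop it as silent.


Word: "silver" (6 letters)
Left-to-right scan:
  1. 's' (letter)
  2. 'i' (letter)
  3. 'l' (letter)
  4. 'v' (letter)
  5. 'e' (letter)
  6. 'r' (letter)
Units from scan: 6
Sound units = 6 units


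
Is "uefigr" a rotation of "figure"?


Word: "figure", Candidate: "uefigr"
Method: check if candidate is substring of word+word
"figurefigure" contains "uefigr"? No
Is rotation = No


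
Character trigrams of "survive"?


Word: "survive" (length 7)
Number of trigrams = 7 - 3 + 1 = 5
  Position 0: "sur"
  Position 1: "urv"
  Position 2: "rvi"
  Position 3: "viv"
  Position 4: "ive"
Trigrams = "sur", "urv", "rvi", "viv", "ive"


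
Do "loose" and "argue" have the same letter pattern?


Pattern of "loose": [0, 1, 1, 2, 3]
Pattern of "argue": [0, 1, 2, 3, 4]
Patterns do not match
Same pattern = No


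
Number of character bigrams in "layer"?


Word: "layer" (length 5)
Number of 2-grams = length - 2 + 1 = 5 - 2 + 1
= 4


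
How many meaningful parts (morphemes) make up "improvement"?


Word: "improvement"
Morphemes: improve | -ment
Each morpheme carries meaning
= 2 morphemes


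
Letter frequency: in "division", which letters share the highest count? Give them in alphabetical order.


Word: "division"
Letter counts:
  'd': 1
  'i': 3
  'n': 1
  'o': 1
  's': 1
  'v': 1
Maximum count = 3
Most frequent = 'i' (3 times each)


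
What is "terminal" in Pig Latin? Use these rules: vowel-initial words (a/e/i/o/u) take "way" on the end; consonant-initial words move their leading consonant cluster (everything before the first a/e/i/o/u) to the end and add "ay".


Word: "terminal"
Starts with consonant(s) → move to end, add 'ay'
Consonant cluster: "t"
Pig Latin = "erminaltay"


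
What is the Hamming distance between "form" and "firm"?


Comparing character by character (same length = 4):
  Pos 0: 'f' vs 'f' =
  Pos 1: 'o' vs 'i' !=
  Pos 2: 'r' vs 'r' =
  Pos 3: 'm' vs 'm' =
Hamming distance = 1


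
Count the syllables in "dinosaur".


Word: "dinosaur"
Syllable breakdown: di-no-saur
Counting: 3 parts
= 3 syllables


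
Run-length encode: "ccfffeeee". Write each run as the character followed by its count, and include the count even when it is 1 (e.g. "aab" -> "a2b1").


String: "ccfffeeee"
Scanning for consecutive runs:
  'c' x 2
  'f' x 3
  'e' x 4
RLE = "c2f3e4"


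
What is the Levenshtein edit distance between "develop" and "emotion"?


Word 1: "develop" (length 7)
Word 2: "emotion" (length 7)
One optimal edit sequence (insert/delete/substitute each cost 1):
  1. substitute 'd' -> 'e'  (+1)
  2. substitute 'e' -> 'm'  (+1)
  3. substitute 'v' -> 'o'  (+1)
  4. substitute 'e' -> 't'  (+1)
  5. substitute 'l' -> 'i'  (+1)
  6. keep 'o'
  7. substitute 'p' -> 'n'  (+1)
Total edit operations: 6
Edit distance = 6


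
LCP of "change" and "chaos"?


Word 1: "change"
Word 2: "chaos"
Comparing from start:
  Pos 0: 'c' == 'c'
  Pos 1: 'h' == 'h'
  Pos 2: 'a' == 'a'
  Pos 3: 'n' != 'o' (stop)
LCP = "cha" (length 3)


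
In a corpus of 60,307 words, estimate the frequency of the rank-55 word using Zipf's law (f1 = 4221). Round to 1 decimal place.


Zipf's law: f(r) = f(1) / r
f(1) = 4221
f(55) = 4221 / 55
= 76.7 occurrences


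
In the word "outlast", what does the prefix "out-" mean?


Prefix: out-
As in: outlast -> out- + last
Meaning = surpass


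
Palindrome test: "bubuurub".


Word: "bubuurub"
Reversed: "buruubub"
Forward == Backward? bubuurub != buruubub
Palindrome = No


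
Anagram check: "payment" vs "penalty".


Word 1: "payment" → sorted: aemnpty
Word 2: "penalty" → sorted: aelnpty
Same letters? aemnpty != aelnpty
Anagram = No


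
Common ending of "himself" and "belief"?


Word 1: "himself"
Word 2: "belief"
Comparing from end:
  Pos -1: 'f' == 'f'
  Pos -2: 'l' != 'e' (stop)
LCS = "f" (length 1)


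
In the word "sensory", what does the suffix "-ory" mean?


Suffix: -ory
As in: sensory -> sense + -ory, with a spelling change
Meaning = relating to / place for


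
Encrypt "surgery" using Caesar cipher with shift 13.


Word: "surgery"
Shift: 13
Each letter → (letter + shift) mod 26:
  's' (18) + 13 = 5 → 'f'
  'u' (20) + 13 = 7 → 'h'
  'r' (17) + 13 = 4 → 'e'
  'g' (6) + 13 = 19 → 't'
  'e' (4) + 13 = 17 → 'r'
  'r' (17) + 13 = 4 → 'e'
  'y' (24) + 13 = 11 → 'l'
Result = "fhetrel"


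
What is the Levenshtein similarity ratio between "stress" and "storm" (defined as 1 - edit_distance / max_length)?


Word 1: "stress" (length 6)
Word 2: "storm" (length 5)
One optimal edit sequence:
  1. keep 's'
  2. keep 't'
  3. delete 'r'  (+1)
  4. substitute 'e' -> 'o'  (+1)
  5. substitute 's' -> 'r'  (+1)
  6. substitute 's' -> 'm'  (+1)
Edit distance = 4
Max length = max(6, 5) = 6
Similarity = 1 - 4/6
= 0.3333


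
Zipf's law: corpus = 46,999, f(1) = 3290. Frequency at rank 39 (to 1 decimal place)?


Zipf's law: f(r) = f(1) / r
f(1) = 3290
f(39) = 3290 / 39
= 84.4 occurrences


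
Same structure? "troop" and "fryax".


Pattern of "troop": [0, 1, 2, 2, 3]
Pattern of "fryax": [0, 1, 2, 3, 4]
Patterns do not match
Same pattern = No


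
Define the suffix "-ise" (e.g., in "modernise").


Suffix: -ise
Example: modernise (modern + -ise)
Meaning = to make


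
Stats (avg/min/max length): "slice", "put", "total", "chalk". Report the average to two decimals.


Lengths: "slice"=5, "put"=3, "total"=5, "chalk"=5
Sum = 18, Count = 4
Average = 18/4 = 4.50
= avg=4.50, min=3, max=5


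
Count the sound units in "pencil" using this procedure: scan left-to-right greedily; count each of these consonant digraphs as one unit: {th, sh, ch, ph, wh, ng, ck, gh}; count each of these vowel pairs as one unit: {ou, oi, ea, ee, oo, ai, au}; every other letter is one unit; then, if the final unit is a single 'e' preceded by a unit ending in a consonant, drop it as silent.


Word: "pencil" (6 letters)
Left-to-right scan:
  (1) 'p' (letter)
  (2) 'e' (letter)
  (3) 'n' (letter)
  (4) 'c' (letter)
  (5) 'i' (letter)
  (6) 'l' (letter)
Units from scan: 6
Sound units = 6 units


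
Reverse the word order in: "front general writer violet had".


Original: "front general writer violet had"
Words (1..n): front | general | writer | violet | had
Reversed (n..1): had | violet | writer | general | front
Result = "had violet writer general front"


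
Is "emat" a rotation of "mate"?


Word: "mate", Candidate: "emat"
Method: check if candidate is substring of word+word
"matemate" contains "emat"? Yes
Is rotation = Yes


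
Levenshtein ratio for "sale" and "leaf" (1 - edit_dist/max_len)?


Word 1: "sale" (length 4)
Word 2: "leaf" (length 4)
One optimal edit sequence:
  1. substitute 's' -> 'l'  (+1)
  2. substitute 'a' -> 'e'  (+1)
  3. substitute 'l' -> 'a'  (+1)
  4. substitute 'e' -> 'f'  (+1)
Edit distance = 4
Max length = max(4, 4) = 4
Similarity = 1 - 4/4
= 0.0000


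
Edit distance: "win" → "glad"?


Word 1: "win" (length 3)
Word 2: "glad" (length 4)
One optimal edit sequence (insert/delete/substitute each cost 1):
  1. insert 'g'  (+1)
  2. substitute 'w' -> 'l'  (+1)
  3. substitute 'i' -> 'a'  (+1)
  4. substitute 'n' -> 'd'  (+1)
Total edit operations: 4
Edit distance = 4


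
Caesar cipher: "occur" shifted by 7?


Word: "occur"
Shift: 7
Each letter → (letter + shift) mod 26:
  'o' (14) + 7 = 21 → 'v'
  'c' (2) + 7 = 9 → 'j'
  'c' (2) + 7 = 9 → 'j'
  'u' (20) + 7 = 1 → 'b'
  'r' (17) + 7 = 24 → 'y'
Result = "vjjby"


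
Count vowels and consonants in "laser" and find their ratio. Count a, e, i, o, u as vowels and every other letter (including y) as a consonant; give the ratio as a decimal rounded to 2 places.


Word: "laser"
Vowels (a,e,i,o,u): 2
Consonants: 3
Ratio = 2/3
= 0.67


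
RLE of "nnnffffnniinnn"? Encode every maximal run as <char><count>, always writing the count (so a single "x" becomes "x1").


String: "nnnffffnniinnn"
Scanning for consecutive runs:
  'n' x 3
  'f' x 4
  'n' x 2
  'i' x 2
  'n' x 3
RLE = "n3f4n2i2n3"


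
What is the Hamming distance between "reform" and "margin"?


Comparing character by character (same length = 6):
  Pos 0: 'r' vs 'm' !=
  Pos 1: 'e' vs 'a' !=
  Pos 2: 'f' vs 'r' !=
  Pos 3: 'o' vs 'g' !=
  Pos 4: 'r' vs 'i' !=
  Pos 5: 'm' vs 'n' !=
Hamming distance = 6


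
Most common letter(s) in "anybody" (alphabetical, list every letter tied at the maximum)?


Word: "anybody"
Letter counts:
  'a': 1
  'b': 1
  'd': 1
  'n': 1
  'o': 1
  'y': 2
Maximum count = 2
Most frequent = 'y' (2 times each)


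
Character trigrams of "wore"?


Word: "wore" (length 4)
Number of trigrams = 4 - 3 + 1 = 2
  Position 0: "wor"
  Position 1: "ore"
Trigrams = "wor", "ore"


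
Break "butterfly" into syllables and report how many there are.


Word: "butterfly"
Syllable breakdown: but-ter-fly
Counting: 3 parts
= 3 syllables


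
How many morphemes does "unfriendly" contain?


Word: "unfriendly"
Morphemes: un- | friend | -ly
Each morpheme carries meaning
= 3 morphemes


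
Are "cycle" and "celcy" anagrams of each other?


Word 1: "cycle" → sorted: ccely
Word 2: "celcy" → sorted: ccely
Same letters? ccely == ccely
Anagram = Yes


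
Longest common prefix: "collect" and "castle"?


Word 1: "collect"
Word 2: "castle"
Comparing from start:
  Pos 0: 'c' == 'c'
  Pos 1: 'o' != 'a' (stop)
LCP = "c" (length 1)


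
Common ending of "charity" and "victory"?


Word 1: "charity"
Word 2: "victory"
Comparing from end:
  Pos -1: 'y' == 'y'
  Pos -2: 't' != 'r' (stop)
LCS = "y" (length 1)


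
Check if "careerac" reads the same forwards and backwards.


Word: "careerac"
Reversed: "careerac"
Forward == Backward? careerac == careerac
Palindrome = Yes


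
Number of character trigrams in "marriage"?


Word: "marriage" (length 8)
Number of 3-grams = length - 3 + 1 = 8 - 3 + 1
= 6


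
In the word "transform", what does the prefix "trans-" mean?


Prefix: trans-
Example: transform (trans- + form)
Meaning = across


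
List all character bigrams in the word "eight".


Word: "eight" (length 5)
Number of bigrams = 5 - 2 + 1 = 4
  Position 0: "ei"
  Position 1: "ig"
  Position 2: "gh"
  Position 3: "ht"
Bigrams = "ei", "ig", "gh", "ht"


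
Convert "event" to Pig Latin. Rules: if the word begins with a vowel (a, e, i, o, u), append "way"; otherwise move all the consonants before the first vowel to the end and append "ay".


Word: "event"
Starts with vowel → add 'way'
Pig Latin = "eventway"


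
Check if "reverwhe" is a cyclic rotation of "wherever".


Word: "wherever", Candidate: "reverwhe"
Method: check if candidate is substring of word+word
"whereverwherever" contains "reverwhe"? Yes
Is rotation = Yes


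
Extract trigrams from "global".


Word: "global" (length 6)
Number of trigrams = 6 - 3 + 1 = 4
  Position 0: "glo"
  Position 1: "lob"
  Position 2: "oba"
  Position 3: "bal"
Trigrams = "glo", "lob", "oba", "bal"


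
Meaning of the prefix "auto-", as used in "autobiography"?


Prefix: auto-
As in: autobiography -> auto- + biography
Meaning = self


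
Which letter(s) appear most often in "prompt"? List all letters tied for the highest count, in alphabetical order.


Word: "prompt"
Letter counts:
  'm': 1
  'o': 1
  'p': 2
  'r': 1
  't': 1
Maximum count = 2
Most frequent = 'p' (2 times each)


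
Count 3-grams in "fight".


Word: "fight" (length 5)
Number of 3-grams = length - 3 + 1 = 5 - 3 + 1
= 3


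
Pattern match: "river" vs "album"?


Pattern of "river": [0, 1, 2, 3, 0]
Pattern of "album": [0, 1, 2, 3, 4]
Patterns do not match
Same pattern = No


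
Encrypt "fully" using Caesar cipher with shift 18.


Word: "fully"
Shift: 18
Each letter → (letter + shift) mod 26:
  'f' (5) + 18 = 23 → 'x'
  'u' (20) + 18 = 12 → 'm'
  'l' (11) + 18 = 3 → 'd'
  'l' (11) + 18 = 3 → 'd'
  'y' (24) + 18 = 16 → 'q'
Result = "xmddq"


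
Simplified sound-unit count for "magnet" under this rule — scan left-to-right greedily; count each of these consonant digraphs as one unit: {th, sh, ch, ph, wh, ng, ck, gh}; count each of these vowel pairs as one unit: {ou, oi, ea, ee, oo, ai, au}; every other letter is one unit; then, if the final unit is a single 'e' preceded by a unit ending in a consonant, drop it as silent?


Word: "magnet" (6 letters)
Left-to-right scan:
  (1) 'm' (letter)
  (2) 'a' (letter)
  (3) 'g' (letter)
  (4) 'n' (letter)
  (5) 'e' (letter)
  (6) 't' (letter)
Units from scan: 6
Sound units = 6 units


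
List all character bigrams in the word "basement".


Word: "basement" (length 8)
Number of bigrams = 8 - 2 + 1 = 7
  Position 0: "ba"
  Position 1: "as"
  Position 2: "se"
  Position 3: "em"
  Position 4: "me"
  Position 5: "en"
  Position 6: "nt"
Bigrams = "ba", "as", "se", "em", "me", "en", "nt"


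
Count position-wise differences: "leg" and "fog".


Comparing character by character (same length = 3):
  Pos 0: 'l' vs 'f' !=
  Pos 1: 'e' vs 'o' !=
  Pos 2: 'g' vs 'g' =
Hamming distance = 2


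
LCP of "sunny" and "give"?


Word 1: "sunny"
Word 2: "give"
Comparing from start:
  Pos 0: 's' != 'g' (stop)
LCP = "" (length 0)


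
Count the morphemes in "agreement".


Word: "agreement"
Morphemes: agree + -ment
Each morpheme carries meaning
= 2 morphemes


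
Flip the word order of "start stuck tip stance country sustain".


Original: "start stuck tip stance country sustain"
Words (1..n): start | stuck | tip | stance | country | sustain
Reversed (n..1): sustain | country | stance | tip | stuck | start
Result = "sustain country stance tip stuck start"


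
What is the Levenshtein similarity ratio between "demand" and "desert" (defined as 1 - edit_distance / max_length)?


Word 1: "demand" (length 6)
Word 2: "desert" (length 6)
One optimal edit sequence:
  1. keep 'd'
  2. keep 'e'
  3. substitute 'm' -> 's'  (+1)
  4. substitute 'a' -> 'e'  (+1)
  5. substitute 'n' -> 'r'  (+1)
  6. substitute 'd' -> 't'  (+1)
Edit distance = 4
Max length = max(6, 6) = 6
Similarity = 1 - 4/6
= 0.3333


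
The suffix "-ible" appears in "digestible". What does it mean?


Suffix: -ible
Example: digestible (digest + -ible)
Meaning = capable of


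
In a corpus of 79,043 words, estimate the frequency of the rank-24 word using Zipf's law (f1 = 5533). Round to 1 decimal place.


Zipf's law: f(r) = f(1) / r
f(1) = 5533
f(24) = 5533 / 24
= 230.5 occurrences


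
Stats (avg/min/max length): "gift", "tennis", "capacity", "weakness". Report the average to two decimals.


Lengths: "gift"=4, "tennis"=6, "capacity"=8, "weakness"=8
Sum = 26, Count = 4
Average = 26/4 = 6.50
= avg=6.50, min=4, max=8


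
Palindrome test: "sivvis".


Word: "sivvis"
Reversed: "sivvis"
Forward == Backward? sivvis == sivvis
Palindrome = Yes


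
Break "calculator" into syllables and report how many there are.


Word: "calculator"
Syllable breakdown: cal-cu-la-tor
Counting: 4 parts
= 4 syllables


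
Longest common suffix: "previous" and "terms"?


Word 1: "previous"
Word 2: "terms"
Comparing from end:
  Pos -1: 's' == 's'
  Pos -2: 'u' != 'm' (stop)
LCS = "s" (length 1)


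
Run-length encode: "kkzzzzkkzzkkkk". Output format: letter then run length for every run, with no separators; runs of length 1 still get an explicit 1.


String: "kkzzzzkkzzkkkk"
Scanning for consecutive runs:
  'k' x 2
  'z' x 4
  'k' x 2
  'z' x 2
  'k' x 4
RLE = "k2z4k2z2k4"


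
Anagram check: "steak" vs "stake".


Word 1: "steak" → sorted: aekst
Word 2: "stake" → sorted: aekst
Same letters? aekst == aekst
Anagram = Yes


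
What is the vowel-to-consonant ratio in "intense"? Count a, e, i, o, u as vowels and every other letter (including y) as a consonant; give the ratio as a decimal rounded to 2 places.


Word: "intense"
Vowels (a,e,i,o,u): 3
Consonants: 4
Ratio = 3/4
= 0.75


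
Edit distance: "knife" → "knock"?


Word 1: "knife" (length 5)
Word 2: "knock" (length 5)
One optimal edit sequence (insert/delete/substitute each cost 1):
  1. keep 'k'
  2. keep 'n'
  3. substitute 'i' -> 'o'  (+1)
  4. substitute 'f' -> 'c'  (+1)
  5. substitute 'e' -> 'k'  (+1)
Total edit operations: 3
Edit distance = 3


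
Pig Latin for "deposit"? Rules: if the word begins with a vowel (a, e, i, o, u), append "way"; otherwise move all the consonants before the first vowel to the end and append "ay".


Word: "deposit"
Starts with consonant(s) → move to end, add 'ay'
Consonant cluster: "d"
Pig Latin = "epositday"


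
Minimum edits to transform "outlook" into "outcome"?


Word 1: "outlook" (length 7)
Word 2: "outcome" (length 7)
One optimal edit sequence (insert/delete/substitute each cost 1):
  1. keep 'o'
  2. keep 'u'
  3. keep 't'
  4. substitute 'l' -> 'c'  (+1)
  5. keep 'o'
  6. substitute 'o' -> 'm'  (+1)
  7. substitute 'k' -> 'e'  (+1)
Total edit operations: 3
Edit distance = 3


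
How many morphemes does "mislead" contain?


Word: "mislead"
Morphemes: mis- | lead
Each morpheme carries meaning
= 2 morphemes


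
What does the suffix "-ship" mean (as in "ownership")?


Suffix: -ship
As in: ownership -> owner + -ship
Meaning = state / position


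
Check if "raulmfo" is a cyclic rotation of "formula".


Word: "formula", Candidate: "raulmfo"
Method: check if candidate is substring of word+word
"formulaformula" contains "raulmfo"? No
Is rotation = No


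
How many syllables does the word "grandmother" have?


Word: "grandmother"
Syllable breakdown: grand · moth · er
Counting: 3 parts
= 3 syllables


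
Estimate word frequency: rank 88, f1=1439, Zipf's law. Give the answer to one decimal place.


Zipf's law: f(r) = f(1) / r
f(1) = 1439
f(88) = 1439 / 88
= 16.4 occurrences


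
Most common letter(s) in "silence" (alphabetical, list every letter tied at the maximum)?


Word: "silence"
Letter counts:
  'c': 1
  'e': 2
  'i': 1
  'l': 1
  'n': 1
  's': 1
Maximum count = 2
Most frequent = 'e' (2 times each)


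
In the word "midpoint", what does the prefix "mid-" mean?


Prefix: mid-
Example: midpoint (mid- + point)
Meaning = middle


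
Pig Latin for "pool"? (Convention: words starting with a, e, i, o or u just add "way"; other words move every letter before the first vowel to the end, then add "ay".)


Word: "pool"
Starts with consonant(s) → move to end, add 'ay'
Consonant cluster: "p"
Pig Latin = "oolpay"


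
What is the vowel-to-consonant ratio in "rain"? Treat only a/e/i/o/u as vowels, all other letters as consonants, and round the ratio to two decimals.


Word: "rain"
Vowels (a,e,i,o,u): 2
Consonants: 2
Ratio = 2/2
= 1.00


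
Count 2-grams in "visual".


Word: "visual" (length 6)
Number of 2-grams = length - 2 + 1 = 6 - 2 + 1
= 5


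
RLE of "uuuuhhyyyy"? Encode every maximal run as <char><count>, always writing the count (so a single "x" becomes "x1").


String: "uuuuhhyyyy"
Scanning for consecutive runs:
  'u' x 4
  'h' x 2
  'y' x 4
RLE = "u4h2y4"


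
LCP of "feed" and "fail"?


Word 1: "feed"
Word 2: "fail"
Comparing from start:
  Pos 0: 'f' == 'f'
  Pos 1: 'e' != 'a' (stop)
LCP = "f" (length 1)


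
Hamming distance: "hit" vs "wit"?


Comparing character by character (same length = 3):
  Pos 0: 'h' vs 'w' !=
  Pos 1: 'i' vs 'i' =
  Pos 2: 't' vs 't' =
Hamming distance = 1


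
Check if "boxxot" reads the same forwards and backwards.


Word: "boxxot"
Reversed: "toxxob"
Forward == Backward? boxxot != toxxob
Palindrome = No


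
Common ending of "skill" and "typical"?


Word 1: "skill"
Word 2: "typical"
Comparing from end:
  Pos -1: 'l' == 'l'
  Pos -2: 'l' != 'a' (stop)
LCS = "l" (length 1)


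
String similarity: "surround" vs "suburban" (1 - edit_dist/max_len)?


Word 1: "surround" (length 8)
Word 2: "suburban" (length 8)
One optimal edit sequence:
  1. keep 's'
  2. keep 'u'
  3. insert 'b'  (+1)
  4. substitute 'r' -> 'u'  (+1)
  5. keep 'r'
  6. substitute 'o' -> 'b'  (+1)
  7. substitute 'u' -> 'a'  (+1)
  8. keep 'n'
  9. delete 'd'  (+1)
Edit distance = 5
Max length = max(8, 8) = 8
Similarity = 1 - 5/8
= 0.3750


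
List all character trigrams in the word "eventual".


Word: "eventual" (length 8)
Number of trigrams = 8 - 3 + 1 = 6
  Position 0: "eve"
  Position 1: "ven"
  Position 2: "ent"
  Position 3: "ntu"
  Position 4: "tua"
  Position 5: "ual"
Trigrams = "eve", "ven", "ent", "ntu", "tua", "ual"


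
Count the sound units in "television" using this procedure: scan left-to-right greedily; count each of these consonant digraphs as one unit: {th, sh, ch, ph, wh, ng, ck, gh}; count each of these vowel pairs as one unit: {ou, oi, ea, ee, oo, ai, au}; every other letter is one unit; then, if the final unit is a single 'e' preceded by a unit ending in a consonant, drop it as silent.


Word: "television" (10 letters)
Left-to-right scan:
  (1) 't' (letter)
  (2) 'e' (letter)
  (3) 'l' (letter)
  (4) 'e' (letter)
  (5) 'v' (letter)
  (6) 'i' (letter)
  (7) 's' (letter)
  (8) 'i' (letter)
  (9) 'o' (letter)
  (10) 'n' (letter)
Units from scan: 10
Sound units = 10 units


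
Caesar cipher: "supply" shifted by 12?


Word: "supply"
Shift: 12
Each letter → (letter + shift) mod 26:
  's' (18) + 12 = 4 → 'e'
  'u' (20) + 12 = 6 → 'g'
  'p' (15) + 12 = 1 → 'b'
  'p' (15) + 12 = 1 → 'b'
  'l' (11) + 12 = 23 → 'x'
  'y' (24) + 12 = 10 → 'k'
Result = "egbbxk"


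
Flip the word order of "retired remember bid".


Original: "retired remember bid"
Words (1..n): retired | remember | bid
Reversed (n..1): bid | remember | retired
Result = "bid remember retired"


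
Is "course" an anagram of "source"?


Word 1: "source" → sorted: ceorsu
Word 2: "course" → sorted: ceorsu
Same letters? ceorsu == ceorsu
Anagram = Yes


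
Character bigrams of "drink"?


Word: "drink" (length 5)
Number of bigrams = 5 - 2 + 1 = 4
  Position 0: "dr"
  Position 1: "ri"
  Position 2: "in"
  Position 3: "nk"
Bigrams = "dr", "ri", "in", "nk"


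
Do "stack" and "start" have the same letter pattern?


Pattern of "stack": [0, 1, 2, 3, 4]
Pattern of "start": [0, 1, 2, 3, 1]
Patterns do not match
Same pattern = No


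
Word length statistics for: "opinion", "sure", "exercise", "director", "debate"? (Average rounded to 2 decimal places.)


Lengths: "opinion"=7, "sure"=4, "exercise"=8, "director"=8, "debate"=6
Sum = 33, Count = 5
Average = 33/5 = 6.60
= avg=6.60, min=4, max=8


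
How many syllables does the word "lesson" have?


Word: "lesson"
Syllable breakdown: les · son
Counting: 2 parts
= 2 syllables


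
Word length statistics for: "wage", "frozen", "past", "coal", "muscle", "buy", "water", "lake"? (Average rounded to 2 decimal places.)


Lengths: "wage"=4, "frozen"=6, "past"=4, "coal"=4, "muscle"=6, "buy"=3, "water"=5, "lake"=4
Sum = 36, Count = 8
Average = 36/8 = 4.50
= avg=4.50, min=3, max=6


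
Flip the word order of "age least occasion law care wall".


Original: "age least occasion law care wall"
Words (1..n): age | least | occasion | law | care | wall
Reversed (n..1): wall | care | law | occasion | least | age
Result = "wall care law occasion least age"


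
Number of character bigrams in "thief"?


Word: "thief" (length 5)
Number of 2-grams = length - 2 + 1 = 5 - 2 + 1
= 4


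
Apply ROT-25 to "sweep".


Word: "sweep"
Shift: 25
Each letter → (letter + shift) mod 26:
  's' (18) + 25 = 17 → 'r'
  'w' (22) + 25 = 21 → 'v'
  'e' (4) + 25 = 3 → 'd'
  'e' (4) + 25 = 3 → 'd'
  'p' (15) + 25 = 14 → 'o'
Result = "rvddo"


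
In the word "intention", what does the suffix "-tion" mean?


Suffix: -tion
Example: intention (intend + -tion, with a spelling change)
Meaning = act or process


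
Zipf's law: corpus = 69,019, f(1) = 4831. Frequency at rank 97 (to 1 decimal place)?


Zipf's law: f(r) = f(1) / r
f(1) = 4831
f(97) = 4831 / 97
= 49.8 occurrences


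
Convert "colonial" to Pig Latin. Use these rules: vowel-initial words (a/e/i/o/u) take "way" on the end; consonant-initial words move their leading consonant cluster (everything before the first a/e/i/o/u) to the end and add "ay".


Word: "colonial"
Starts with consonant(s) → move to end, add 'ay'
Consonant cluster: "c"
Pig Latin = "olonialcay"


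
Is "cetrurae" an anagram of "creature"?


Word 1: "creature" → sorted: aceerrtu
Word 2: "cetrurae" → sorted: aceerrtu
Same letters? aceerrtu == aceerrtu
Anagram = Yes


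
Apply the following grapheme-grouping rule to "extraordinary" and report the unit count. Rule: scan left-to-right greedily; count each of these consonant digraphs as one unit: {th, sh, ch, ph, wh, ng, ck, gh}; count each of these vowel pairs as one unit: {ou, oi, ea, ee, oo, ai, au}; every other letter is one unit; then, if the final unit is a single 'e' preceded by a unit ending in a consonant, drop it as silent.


Word: "extraordinary" (13 letters)
Left-to-right scan:
  (1) 'e' (letter)
  (2) 'x' (letter)
  (3) 't' (letter)
  (4) 'r' (letter)
  (5) 'a' (letter)
  (6) 'o' (letter)
  (7) 'r' (letter)
  (8) 'd' (letter)
  (9) 'i' (letter)
  (10) 'n' (letter)
  (11) 'a' (letter)
  (12) 'r' (letter)
  (13) 'y' (letter)
Units from scan: 13
Sound units = 13 units


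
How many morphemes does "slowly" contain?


Word: "slowly"
Morphemes: slow / -ly
Each morpheme carries meaning
= 2 morphemes


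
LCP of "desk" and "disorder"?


Word 1: "desk"
Word 2: "disorder"
Comparing from start:
  Pos 0: 'd' == 'd'
  Pos 1: 'e' != 'i' (stop)
LCP = "d" (length 1)


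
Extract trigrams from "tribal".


Word: "tribal" (length 6)
Number of trigrams = 6 - 3 + 1 = 4
  Position 0: "tri"
  Position 1: "rib"
  Position 2: "iba"
  Position 3: "bal"
Trigrams = "tri", "rib", "iba", "bal"


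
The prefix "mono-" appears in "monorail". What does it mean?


Prefix: mono-
Example: monorail = mono- + rail
Meaning = one


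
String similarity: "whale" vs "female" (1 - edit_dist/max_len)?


Word 1: "whale" (length 5)
Word 2: "female" (length 6)
One optimal edit sequence:
  1. insert 'f'  (+1)
  2. substitute 'w' -> 'e'  (+1)
  3. substitute 'h' -> 'm'  (+1)
  4. keep 'a'
  5. keep 'l'
  6. keep 'e'
Edit distance = 3
Max length = max(5, 6) = 6
Similarity = 1 - 3/6
= 0.5000


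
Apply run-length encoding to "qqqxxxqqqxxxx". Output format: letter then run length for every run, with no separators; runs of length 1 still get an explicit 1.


String: "qqqxxxqqqxxxx"
Scanning for consecutive runs:
  'q' x 3
  'x' x 3
  'q' x 3
  'x' x 4
RLE = "q3x3q3x4"


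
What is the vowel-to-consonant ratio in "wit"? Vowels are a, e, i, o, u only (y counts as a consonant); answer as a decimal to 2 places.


Word: "wit"
Vowels (a,e,i,o,u): 1
Consonants: 2
Ratio = 1/2
= 0.50


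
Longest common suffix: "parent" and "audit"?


Word 1: "parent"
Word 2: "audit"
Comparing from end:
  Pos -1: 't' == 't'
  Pos -2: 'n' != 'i' (stop)
LCS = "t" (length 1)


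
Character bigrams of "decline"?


Word: "decline" (length 7)
Number of bigrams = 7 - 2 + 1 = 6
  Position 0: "de"
  Position 1: "ec"
  Position 2: "cl"
  Position 3: "li"
  Position 4: "in"
  Position 5: "ne"
Bigrams = "de", "ec", "cl", "li", "in", "ne"


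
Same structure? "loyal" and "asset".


Pattern of "loyal": [0, 1, 2, 3, 0]
Pattern of "asset": [0, 1, 1, 2, 3]
Patterns do not match
Same pattern = No


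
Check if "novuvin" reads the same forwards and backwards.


Word: "novuvin"
Reversed: "nivuvon"
Forward == Backward? novuvin != nivuvon
Palindrome = No


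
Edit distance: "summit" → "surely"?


Word 1: "summit" (length 6)
Word 2: "surely" (length 6)
One optimal edit sequence (insert/delete/substitute each cost 1):
  1. keep 's'
  2. keep 'u'
  3. substitute 'm' -> 'r'  (+1)
  4. substitute 'm' -> 'e'  (+1)
  5. substitute 'i' -> 'l'  (+1)
  6. substitute 't' -> 'y'  (+1)
Total edit operations: 4
Edit distance = 4


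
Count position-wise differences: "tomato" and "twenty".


Comparing character by character (same length = 6):
  Pos 0: 't' vs 't' =
  Pos 1: 'o' vs 'w' !=
  Pos 2: 'm' vs 'e' !=
  Pos 3: 'a' vs 'n' !=
  Pos 4: 't' vs 't' =
  Pos 5: 'o' vs 'y' !=
Hamming distance = 4


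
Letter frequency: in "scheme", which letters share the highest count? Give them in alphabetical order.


Word: "scheme"
Letter counts:
  'c': 1
  'e': 2
  'h': 1
  'm': 1
  's': 1
Maximum count = 2
Most frequent = 'e' (2 times each)


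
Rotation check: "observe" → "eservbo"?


Word: "observe", Candidate: "eservbo"
Method: check if candidate is substring of word+word
"observeobserve" contains "eservbo"? No
Is rotation = No


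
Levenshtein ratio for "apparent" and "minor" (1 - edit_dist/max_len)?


Word 1: "apparent" (length 8)
Word 2: "minor" (length 5)
One optimal edit sequence:
  1. substitute 'a' -> 'm'  (+1)
  2. substitute 'p' -> 'i'  (+1)
  3. substitute 'p' -> 'n'  (+1)
  4. substitute 'a' -> 'o'  (+1)
  5. keep 'r'
  6. delete 'e'  (+1)
  7. delete 'n'  (+1)
  8. delete 't'  (+1)
Edit distance = 7
Max length = max(8, 5) = 8
Similarity = 1 - 7/8
= 0.1250


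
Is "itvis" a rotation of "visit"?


Word: "visit", Candidate: "itvis"
Method: check if candidate is substring of word+word
"visitvisit" contains "itvis"? Yes
Is rotation = Yes


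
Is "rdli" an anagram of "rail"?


Word 1: "rail" → sorted: ailr
Word 2: "rdli" → sorted: dilr
Same letters? ailr != dilr
Anagram = No


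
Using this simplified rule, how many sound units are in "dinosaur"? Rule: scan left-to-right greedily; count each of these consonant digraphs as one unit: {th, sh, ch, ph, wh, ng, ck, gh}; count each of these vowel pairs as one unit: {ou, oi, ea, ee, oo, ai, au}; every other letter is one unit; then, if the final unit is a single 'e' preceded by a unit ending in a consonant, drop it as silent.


Word: "dinosaur" (8 letters)
Left-to-right scan:
  1. 'd' (letter)
  2. 'i' (letter)
  3. 'n' (letter)
  4. 'o' (letter)
  5. 's' (letter)
  6. 'au' (vowel-pair)
  7. 'r' (letter)
Units from scan: 7
Sound units = 7 units


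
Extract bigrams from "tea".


Word: "tea" (length 3)
Number of bigrams = 3 - 2 + 1 = 2
  Position 0: "te"
  Position 1: "ea"
Bigrams = "te", "ea"


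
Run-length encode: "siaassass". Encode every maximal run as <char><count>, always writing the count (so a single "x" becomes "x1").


String: "siaassass"
Scanning for consecutive runs:
  's' x 1
  'i' x 1
  'a' x 2
  's' x 2
  'a' x 1
  's' x 2
RLE = "s1i1a2s2a1s2"


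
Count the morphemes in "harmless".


Word: "harmless"
Morphemes: harm / -less
Each morpheme carries meaning
= 2 morphemes


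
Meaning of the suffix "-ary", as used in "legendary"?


Suffix: -ary
As in: legendary -> legend + -ary
Meaning = relating to


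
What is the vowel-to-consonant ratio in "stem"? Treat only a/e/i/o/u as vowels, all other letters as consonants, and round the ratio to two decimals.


Word: "stem"
Vowels (a,e,i,o,u): 1
Consonants: 3
Ratio = 1/3
= 0.33


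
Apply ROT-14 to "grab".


Word: "grab"
Shift: 14
Each letter → (letter + shift) mod 26:
  'g' (6) + 14 = 20 → 'u'
  'r' (17) + 14 = 5 → 'f'
  'a' (0) + 14 = 14 → 'o'
  'b' (1) + 14 = 15 → 'p'
Result = "ufop"


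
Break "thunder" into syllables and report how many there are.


Word: "thunder"
Syllable breakdown: thun · der
Counting: 2 parts
= 2 syllables


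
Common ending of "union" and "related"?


Word 1: "union"
Word 2: "related"
Comparing from end:
  Pos -1: 'n' != 'd' (stop)
LCS = "" (length 0)


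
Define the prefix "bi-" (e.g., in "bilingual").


Prefix: bi-
As in: bilingual -> bi- + lingual
Meaning = two


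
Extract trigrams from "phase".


Word: "phase" (length 5)
Number of trigrams = 5 - 3 + 1 = 3
  Position 0: "pha"
  Position 1: "has"
  Position 2: "ase"
Trigrams = "pha", "has", "ase"


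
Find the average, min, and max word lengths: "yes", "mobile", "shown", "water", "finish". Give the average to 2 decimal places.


Lengths: "yes"=3, "mobile"=6, "shown"=5, "water"=5, "finish"=6
Sum = 25, Count = 5
Average = 25/5 = 5.00
= avg=5.00, min=3, max=6


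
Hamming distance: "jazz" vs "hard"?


Comparing character by character (same length = 4):
  Pos 0: 'j' vs 'h' !=
  Pos 1: 'a' vs 'a' =
  Pos 2: 'z' vs 'r' !=
  Pos 3: 'z' vs 'd' !=
Hamming distance = 3


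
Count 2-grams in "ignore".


Word: "ignore" (length 6)
Number of 2-grams = length - 2 + 1 = 6 - 2 + 1
= 5


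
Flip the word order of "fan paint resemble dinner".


Original: "fan paint resemble dinner"
Words (1..n): fan | paint | resemble | dinner
Reversed (n..1): dinner | resemble | paint | fan
Result = "dinner resemble paint fan"


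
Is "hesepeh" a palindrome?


Word: "hesepeh"
Reversed: "hepeseh"
Forward == Backward? hesepeh != hepeseh
Palindrome = No


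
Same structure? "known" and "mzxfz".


Pattern of "known": [0, 1, 2, 3, 1]
Pattern of "mzxfz": [0, 1, 2, 3, 1]
Patterns match
Same pattern = Yes


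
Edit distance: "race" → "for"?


Word 1: "race" (length 4)
Word 2: "for" (length 3)
One optimal edit sequence (insert/delete/substitute each cost 1):
  1. delete 'r'  (+1)
  2. substitute 'a' -> 'f'  (+1)
  3. substitute 'c' -> 'o'  (+1)
  4. substitute 'e' -> 'r'  (+1)
Total edit operations: 4
Edit distance = 4


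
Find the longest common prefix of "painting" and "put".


Word 1: "painting"
Word 2: "put"
Comparing from start:
  Pos 0: 'p' == 'p'
  Pos 1: 'a' != 'u' (stop)
LCP = "p" (length 1)


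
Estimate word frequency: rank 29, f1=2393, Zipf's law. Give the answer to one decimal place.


Zipf's law: f(r) = f(1) / r
f(1) = 2393
f(29) = 2393 / 29
= 82.5 occurrences


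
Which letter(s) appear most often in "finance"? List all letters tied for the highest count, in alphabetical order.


Word: "finance"
Letter counts:
  'a': 1
  'c': 1
  'e': 1
  'f': 1
  'i': 1
  'n': 2
Maximum count = 2
Most frequent = 'n' (2 times each)


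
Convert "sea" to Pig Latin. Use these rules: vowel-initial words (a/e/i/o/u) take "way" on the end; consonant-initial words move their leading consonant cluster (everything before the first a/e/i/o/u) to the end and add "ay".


Word: "sea"
Starts with consonant(s) → move to end, add 'ay'
Consonant cluster: "s"
Pig Latin = "easay"


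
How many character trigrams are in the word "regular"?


Word: "regular" (length 7)
Number of 3-grams = length - 3 + 1 = 7 - 3 + 1
= 5


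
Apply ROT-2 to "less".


Word: "less"
Shift: 2
Each letter → (letter + shift) mod 26:
  'l' (11) + 2 = 13 → 'n'
  'e' (4) + 2 = 6 → 'g'
  's' (18) + 2 = 20 → 'u'
  's' (18) + 2 = 20 → 'u'
Result = "nguu"


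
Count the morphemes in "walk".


Word: "walk"
Morphemes: walk
Each morpheme carries meaning
= 1 morpheme


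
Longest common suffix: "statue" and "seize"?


Word 1: "statue"
Word 2: "seize"
Comparing from end:
  Pos -1: 'e' == 'e'
  Pos -2: 'u' != 'z' (stop)
LCS = "e" (length 1)


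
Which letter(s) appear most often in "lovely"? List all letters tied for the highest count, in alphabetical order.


Word: "lovely"
Letter counts:
  'e': 1
  'l': 2
  'o': 1
  'v': 1
  'y': 1
Maximum count = 2
Most frequent = 'l' (2 times each)


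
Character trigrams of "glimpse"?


Word: "glimpse" (length 7)
Number of trigrams = 7 - 3 + 1 = 5
  Position 0: "gli"
  Position 1: "lim"
  Position 2: "imp"
  Position 3: "mps"
  Position 4: "pse"
Trigrams = "gli", "lim", "imp", "mps", "pse"


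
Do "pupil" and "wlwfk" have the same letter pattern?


Pattern of "pupil": [0, 1, 0, 2, 3]
Pattern of "wlwfk": [0, 1, 0, 2, 3]
Patterns match
Same pattern = Yes


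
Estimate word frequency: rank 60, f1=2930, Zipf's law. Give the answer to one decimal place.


Zipf's law: f(r) = f(1) / r
f(1) = 2930
f(60) = 2930 / 60
= 48.8 occurrences


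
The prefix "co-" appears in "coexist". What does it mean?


Prefix: co-
Example: coexist (co- + exist)
Meaning = together


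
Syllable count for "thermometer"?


Word: "thermometer"
Syllable breakdown: ther-mom-e-ter
Counting: 4 parts
= 4 syllables


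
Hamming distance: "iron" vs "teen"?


Comparing character by character (same length = 4):
  Pos 0: 'i' vs 't' !=
  Pos 1: 'r' vs 'e' !=
  Pos 2: 'o' vs 'e' !=
  Pos 3: 'n' vs 'n' =
Hamming distance = 3


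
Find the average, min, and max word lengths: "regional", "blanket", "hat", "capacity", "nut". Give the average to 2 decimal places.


Lengths: "regional"=8, "blanket"=7, "hat"=3, "capacity"=8, "nut"=3
Sum = 29, Count = 5
Average = 29/5 = 5.80
= avg=5.80, min=3, max=8


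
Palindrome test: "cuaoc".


Word: "cuaoc"
Reversed: "coauc"
Forward == Backward? cuaoc != coauc
Palindrome = No


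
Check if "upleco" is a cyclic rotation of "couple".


Word: "couple", Candidate: "upleco"
Method: check if candidate is substring of word+word
"couplecouple" contains "upleco"? Yes
Is rotation = Yes


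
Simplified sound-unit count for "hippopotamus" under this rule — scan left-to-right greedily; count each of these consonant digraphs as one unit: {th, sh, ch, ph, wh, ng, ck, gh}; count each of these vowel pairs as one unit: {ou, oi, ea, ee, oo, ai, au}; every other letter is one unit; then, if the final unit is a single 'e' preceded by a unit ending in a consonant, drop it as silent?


Word: "hippopotamus" (12 letters)
Left-to-right scan:
  1. 'h' (letter)
  2. 'i' (letter)
  3. 'p' (letter)
  4. 'p' (letter)
  5. 'o' (letter)
  6. 'p' (letter)
  7. 'o' (letter)
  8. 't' (letter)
  9. 'a' (letter)
  10. 'm' (letter)
  11. 'u' (letter)
  12. 's' (letter)
Units from scan: 12
Sound units = 12 units


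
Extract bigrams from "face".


Word: "face" (length 4)
Number of bigrams = 4 - 2 + 1 = 3
  Position 0: "fa"
  Position 1: "ac"
  Position 2: "ce"
Bigrams = "fa", "ac", "ce"
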